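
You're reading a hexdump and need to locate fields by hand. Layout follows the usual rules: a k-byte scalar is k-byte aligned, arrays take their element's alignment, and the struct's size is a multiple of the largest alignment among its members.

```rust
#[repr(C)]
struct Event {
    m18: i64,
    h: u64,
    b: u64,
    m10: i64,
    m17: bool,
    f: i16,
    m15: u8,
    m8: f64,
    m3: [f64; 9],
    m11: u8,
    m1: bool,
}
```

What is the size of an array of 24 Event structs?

@0: m18 [8B, align 8] → 8
@8: h [8B, align 8] → 16
@16: b [8B, align 8] → 24
@24: m10 [8B, align 8] → 32
@32: m17 [1B, align 1] → 33
+1 pad (align 2)
@34: f [2B, align 2] → 36
@36: m15 [1B, align 1] → 37
+3 pad (align 8)
@40: m8 [8B, align 8] → 48
@48: m3 [72B, align 8] → 120
@120: m11 [1B, align 1] → 121
@121: m1 [1B, align 1] → 122
+6 tail pad (align 8)
size 128, align 8
array of 24: 24 × 128 = 3072

3072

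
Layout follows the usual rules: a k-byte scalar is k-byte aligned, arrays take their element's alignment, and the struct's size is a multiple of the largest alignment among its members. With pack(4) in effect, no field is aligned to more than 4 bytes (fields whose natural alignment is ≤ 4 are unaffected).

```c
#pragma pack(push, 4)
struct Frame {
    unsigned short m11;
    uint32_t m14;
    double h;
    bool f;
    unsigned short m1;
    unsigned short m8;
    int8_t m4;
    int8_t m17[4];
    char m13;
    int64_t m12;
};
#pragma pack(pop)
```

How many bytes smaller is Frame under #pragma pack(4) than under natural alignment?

natural layout:
  @0: m11 [2B, align 2] → 2
  +2 pad (align 4)
  @4: m14 [4B, align 4] → 8
  @8: h [8B, align 8] → 16
  @16: f [1B, align 1] → 17
  +1 pad (align 2)
  @18: m1 [2B, align 2] → 20
  @20: m8 [2B, align 2] → 22
  @22: m4 [1B, align 1] → 23
  @23: m17 [4B, align 1] → 27
  @27: m13 [1B, align 1] → 28
  +4 pad (align 8)
  @32: m12 [8B, align 8] → 40
  size 40, align 8
packed(4) layout:
  @0: m11 [2B, align 2] → 2
  +2 pad (align 4)
  @4: m14 [4B, align 4] → 8
  @8: h [8B, align 4] → 16
  @16: f [1B, align 1] → 17
  +1 pad (align 2)
  @18: m1 [2B, align 2] → 20
  @20: m8 [2B, align 2] → 22
  @22: m4 [1B, align 1] → 23
  @23: m17 [4B, align 1] → 27
  @27: m13 [1B, align 1] → 28
  @28: m12 [8B, align 4] → 36
  size 36, align 4
40 − 36 = 4

4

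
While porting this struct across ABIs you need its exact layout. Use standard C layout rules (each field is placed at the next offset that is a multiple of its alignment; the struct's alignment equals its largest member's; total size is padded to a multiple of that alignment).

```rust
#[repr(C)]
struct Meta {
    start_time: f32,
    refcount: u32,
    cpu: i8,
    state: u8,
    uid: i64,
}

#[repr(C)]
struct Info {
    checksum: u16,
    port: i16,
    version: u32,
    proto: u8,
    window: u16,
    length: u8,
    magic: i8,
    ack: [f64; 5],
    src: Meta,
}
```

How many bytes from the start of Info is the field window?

Meta: 0..4  start_time  (4B, 4-aligned); 4..8  refcount  (4B, 4-aligned); 8..9  cpu  (1B, 1-aligned); 9..10  state  (1B, 1-aligned); 10..16  -- padding (6B); 16..24  uid  (8B, 8-aligned); sizeof = 24, alignof = 8
0..2  checksum  (2B, 2-aligned)
2..4  port  (2B, 2-aligned)
4..8  version  (4B, 4-aligned)
8..9  proto  (1B, 1-aligned)
9..10  -- padding (1B)
10..12  window  (2B, 2-aligned)

10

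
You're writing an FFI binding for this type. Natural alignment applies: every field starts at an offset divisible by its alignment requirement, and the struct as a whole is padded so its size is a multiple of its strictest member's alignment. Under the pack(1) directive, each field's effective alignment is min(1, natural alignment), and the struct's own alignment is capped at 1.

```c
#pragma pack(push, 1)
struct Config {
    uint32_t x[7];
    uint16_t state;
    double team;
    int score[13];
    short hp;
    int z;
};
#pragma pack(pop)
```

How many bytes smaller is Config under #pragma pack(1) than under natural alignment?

8

natural layout:
  x at 0 (size 28, align 4) → ends 28
  state at 28 (size 2, align 2) → ends 30
  pad 2 to align 8 for team
  team at 32 (size 8, align 8) → ends 40
  score at 40 (size 52, align 4) → ends 92
  hp at 92 (size 2, align 2) → ends 94
  pad 2 to align 4 for z
  z at 96 (size 4, align 4) → ends 100
  tail pad 4 to reach multiple of 8
  total 104 bytes, alignment 8
packed(1) layout:
  x at 0 (size 28, align 1) → ends 28
  state at 28 (size 2, align 1) → ends 30
  team at 30 (size 8, align 1) → ends 38
  score at 38 (size 52, align 1) → ends 90
  hp at 90 (size 2, align 1) → ends 92
  z at 92 (size 4, align 1) → ends 96
  total 96 bytes, alignment 1
104 − 96 = 8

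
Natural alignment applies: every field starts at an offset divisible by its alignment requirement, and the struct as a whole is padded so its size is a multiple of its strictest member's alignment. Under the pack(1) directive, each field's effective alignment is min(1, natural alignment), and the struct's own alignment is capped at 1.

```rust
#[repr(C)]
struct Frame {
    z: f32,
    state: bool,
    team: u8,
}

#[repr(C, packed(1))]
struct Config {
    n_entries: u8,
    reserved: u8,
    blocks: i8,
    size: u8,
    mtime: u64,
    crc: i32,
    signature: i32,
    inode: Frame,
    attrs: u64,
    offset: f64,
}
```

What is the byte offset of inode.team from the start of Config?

25

Frame: 0..4  z  (4B, 4-aligned); 4..5  state  (1B, 1-aligned); 5..6  team  (1B, 1-aligned); 6..8  -- tail padding (2B); sizeof = 8, alignof = 4
0..1  n_entries  (1B, 1-aligned)
1..2  reserved  (1B, 1-aligned)
2..3  blocks  (1B, 1-aligned)
3..4  size  (1B, 1-aligned)
4..12  mtime  (8B, 1-aligned)
12..16  crc  (4B, 1-aligned)
16..20  signature  (4B, 1-aligned)
20..28  inode  (8B, 1-aligned)
within Frame: team at 5
20 + 5 = 25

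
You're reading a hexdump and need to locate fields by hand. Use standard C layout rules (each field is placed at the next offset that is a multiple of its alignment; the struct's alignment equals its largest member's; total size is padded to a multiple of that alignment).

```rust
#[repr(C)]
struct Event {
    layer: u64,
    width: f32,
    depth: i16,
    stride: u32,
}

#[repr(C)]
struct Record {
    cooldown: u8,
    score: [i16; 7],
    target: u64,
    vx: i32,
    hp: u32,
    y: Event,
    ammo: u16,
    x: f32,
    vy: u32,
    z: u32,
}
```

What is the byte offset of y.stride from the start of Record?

48

Event: layer at 0 (size 8, align 8) → ends 8; width at 8 (size 4, align 4) → ends 12; depth at 12 (size 2, align 2) → ends 14; pad 2 to align 4 for stride; stride at 16 (size 4, align 4) → ends 20; tail pad 4 to reach multiple of 8; total 24 bytes, alignment 8
cooldown at 0 (size 1, align 1) → ends 1
pad 1 to align 2 for score
score at 2 (size 14, align 2) → ends 16
target at 16 (size 8, align 8) → ends 24
vx at 24 (size 4, align 4) → ends 28
hp at 28 (size 4, align 4) → ends 32
y at 32 (size 24, align 8) → ends 56
within Event: stride at 16
32 + 16 = 48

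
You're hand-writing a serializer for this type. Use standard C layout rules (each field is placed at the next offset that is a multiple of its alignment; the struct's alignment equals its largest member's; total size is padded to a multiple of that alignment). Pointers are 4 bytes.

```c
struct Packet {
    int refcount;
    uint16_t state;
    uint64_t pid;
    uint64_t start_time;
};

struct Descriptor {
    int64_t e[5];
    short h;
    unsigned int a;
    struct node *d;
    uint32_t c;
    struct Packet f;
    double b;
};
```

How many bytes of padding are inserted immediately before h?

0

Packet: 0..4  refcount  (4B, 4-aligned); 4..6  state  (2B, 2-aligned); 6..8  -- padding (2B); 8..16  pid  (8B, 8-aligned); 16..24  start_time  (8B, 8-aligned); sizeof = 24, alignof = 8
0..40  e  (40B, 8-aligned)
40..42  h  (2B, 2-aligned)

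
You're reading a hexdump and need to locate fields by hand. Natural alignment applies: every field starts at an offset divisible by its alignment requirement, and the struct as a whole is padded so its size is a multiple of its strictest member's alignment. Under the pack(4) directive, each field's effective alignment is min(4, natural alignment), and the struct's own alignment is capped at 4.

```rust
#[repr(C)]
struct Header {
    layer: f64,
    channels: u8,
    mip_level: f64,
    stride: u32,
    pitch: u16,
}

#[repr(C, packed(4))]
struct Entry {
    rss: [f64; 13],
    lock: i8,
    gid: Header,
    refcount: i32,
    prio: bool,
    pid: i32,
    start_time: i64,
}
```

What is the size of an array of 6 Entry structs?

Header: layer at 0 (size 8, align 8) → ends 8; channels at 8 (size 1, align 1) → ends 9; pad 7 to align 8 for mip_level; mip_level at 16 (size 8, align 8) → ends 24; stride at 24 (size 4, align 4) → ends 28; pitch at 28 (size 2, align 2) → ends 30; tail pad 2 to reach multiple of 8; total 32 bytes, alignment 8
rss at 0 (size 104, align 4) → ends 104
lock at 104 (size 1, align 1) → ends 105
pad 3 to align 4 for gid
gid at 108 (size 32, align 4) → ends 140
refcount at 140 (size 4, align 4) → ends 144
prio at 144 (size 1, align 1) → ends 145
pad 3 to align 4 for pid
pid at 148 (size 4, align 4) → ends 152
start_time at 152 (size 8, align 4) → ends 160
total 160 bytes, alignment 4
array of 6: 6 × 160 = 960

960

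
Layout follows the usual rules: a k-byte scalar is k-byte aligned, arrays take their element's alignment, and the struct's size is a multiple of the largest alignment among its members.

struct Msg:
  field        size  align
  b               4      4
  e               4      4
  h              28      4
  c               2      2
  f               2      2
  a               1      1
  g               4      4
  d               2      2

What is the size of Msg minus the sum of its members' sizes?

5

@0: b [4B, align 4] → 4
@4: e [4B, align 4] → 8
@8: h [28B, align 4] → 36
@36: c [2B, align 2] → 38
@38: f [2B, align 2] → 40
@40: a [1B, align 1] → 41
+3 pad (align 4)
@44: g [4B, align 4] → 48
@48: d [2B, align 2] → 50
+2 tail pad (align 4)
size 52, align 4
data bytes 47, size 52 → padding 5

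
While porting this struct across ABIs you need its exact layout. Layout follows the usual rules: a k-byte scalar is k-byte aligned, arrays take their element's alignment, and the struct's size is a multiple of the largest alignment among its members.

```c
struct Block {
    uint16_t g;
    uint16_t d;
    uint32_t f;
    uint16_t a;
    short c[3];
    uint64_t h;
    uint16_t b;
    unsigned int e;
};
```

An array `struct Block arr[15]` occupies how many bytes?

@0: g [2B, align 2] → 2
@2: d [2B, align 2] → 4
@4: f [4B, align 4] → 8
@8: a [2B, align 2] → 10
@10: c [6B, align 2] → 16
@16: h [8B, align 8] → 24
@24: b [2B, align 2] → 26
+2 pad (align 4)
@28: e [4B, align 4] → 32
size 32, align 8
array of 15: 15 × 32 = 480

480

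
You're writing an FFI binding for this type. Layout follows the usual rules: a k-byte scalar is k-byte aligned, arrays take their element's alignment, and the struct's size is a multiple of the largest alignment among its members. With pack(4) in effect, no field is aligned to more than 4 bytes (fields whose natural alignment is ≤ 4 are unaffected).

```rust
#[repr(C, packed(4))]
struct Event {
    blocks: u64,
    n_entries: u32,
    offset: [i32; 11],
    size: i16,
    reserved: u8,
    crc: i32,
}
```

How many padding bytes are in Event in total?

1

blocks at 0 (size 8, align 4) → ends 8
n_entries at 8 (size 4, align 4) → ends 12
offset at 12 (size 44, align 4) → ends 56
size at 56 (size 2, align 2) → ends 58
reserved at 58 (size 1, align 1) → ends 59
pad 1 to align 4 for crc
crc at 60 (size 4, align 4) → ends 64
total 64 bytes, alignment 4
data bytes 63, size 64 → padding 1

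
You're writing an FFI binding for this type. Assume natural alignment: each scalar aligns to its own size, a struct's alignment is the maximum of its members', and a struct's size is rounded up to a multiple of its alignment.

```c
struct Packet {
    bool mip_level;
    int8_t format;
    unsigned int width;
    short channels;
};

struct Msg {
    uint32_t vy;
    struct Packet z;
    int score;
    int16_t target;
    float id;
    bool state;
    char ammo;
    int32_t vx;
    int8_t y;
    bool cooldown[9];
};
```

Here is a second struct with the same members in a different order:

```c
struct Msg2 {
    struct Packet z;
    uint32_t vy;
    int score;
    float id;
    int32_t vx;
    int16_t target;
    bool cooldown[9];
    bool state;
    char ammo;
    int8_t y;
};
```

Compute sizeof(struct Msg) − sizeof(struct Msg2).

4

Packet: @0: mip_level [1B, align 1] → 1; @1: format [1B, align 1] → 2; +2 pad (align 4); @4: width [4B, align 4] → 8; @8: channels [2B, align 2] → 10; +2 tail pad (align 4); size 12, align 4
@0: vy [4B, align 4] → 4
@4: z [12B, align 4] → 16
@16: score [4B, align 4] → 20
@20: target [2B, align 2] → 22
+2 pad (align 4)
@24: id [4B, align 4] → 28
@28: state [1B, align 1] → 29
@29: ammo [1B, align 1] → 30
+2 pad (align 4)
@32: vx [4B, align 4] → 36
@36: y [1B, align 1] → 37
@37: cooldown [9B, align 1] → 46
+2 tail pad (align 4)
size 48, align 4
— Msg2 —
@0: z [12B, align 4] → 12
@12: vy [4B, align 4] → 16
@16: score [4B, align 4] → 20
@20: id [4B, align 4] → 24
@24: vx [4B, align 4] → 28
@28: target [2B, align 2] → 30
@30: cooldown [9B, align 1] → 39
@39: state [1B, align 1] → 40
@40: ammo [1B, align 1] → 41
@41: y [1B, align 1] → 42
+2 tail pad (align 4)
size 44, align 4
48 − 44 = 4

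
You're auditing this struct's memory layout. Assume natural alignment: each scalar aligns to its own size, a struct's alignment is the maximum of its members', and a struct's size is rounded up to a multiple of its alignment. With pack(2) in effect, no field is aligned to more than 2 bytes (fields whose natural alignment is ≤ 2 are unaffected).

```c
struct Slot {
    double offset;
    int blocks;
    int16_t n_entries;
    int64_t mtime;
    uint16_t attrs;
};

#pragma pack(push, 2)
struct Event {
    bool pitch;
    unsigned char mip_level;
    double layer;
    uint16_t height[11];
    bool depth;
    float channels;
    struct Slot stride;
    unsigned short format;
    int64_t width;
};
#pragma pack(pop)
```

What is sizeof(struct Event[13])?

Slot: offset at 0 (size 8, align 8) → ends 8; blocks at 8 (size 4, align 4) → ends 12; n_entries at 12 (size 2, align 2) → ends 14; pad 2 to align 8 for mtime; mtime at 16 (size 8, align 8) → ends 24; attrs at 24 (size 2, align 2) → ends 26; tail pad 6 to reach multiple of 8; total 32 bytes, alignment 8
pitch at 0 (size 1, align 1) → ends 1
mip_level at 1 (size 1, align 1) → ends 2
layer at 2 (size 8, align 2) → ends 10
height at 10 (size 22, align 2) → ends 32
depth at 32 (size 1, align 1) → ends 33
pad 1 to align 2 for channels
channels at 34 (size 4, align 2) → ends 38
stride at 38 (size 32, align 2) → ends 70
format at 70 (size 2, align 2) → ends 72
width at 72 (size 8, align 2) → ends 80
total 80 bytes, alignment 2
array of 13: 13 × 80 = 1040

1040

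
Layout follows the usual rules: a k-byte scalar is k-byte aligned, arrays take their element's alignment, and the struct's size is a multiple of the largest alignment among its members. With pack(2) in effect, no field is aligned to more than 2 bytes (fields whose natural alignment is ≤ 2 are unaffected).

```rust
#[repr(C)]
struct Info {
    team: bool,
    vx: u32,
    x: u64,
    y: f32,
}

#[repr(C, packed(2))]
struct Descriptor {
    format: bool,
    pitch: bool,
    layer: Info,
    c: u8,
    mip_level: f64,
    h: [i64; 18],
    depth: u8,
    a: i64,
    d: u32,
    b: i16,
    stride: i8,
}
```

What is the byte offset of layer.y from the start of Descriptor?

18

Info: team at 0 (size 1, align 1) → ends 1; pad 3 to align 4 for vx; vx at 4 (size 4, align 4) → ends 8; x at 8 (size 8, align 8) → ends 16; y at 16 (size 4, align 4) → ends 20; tail pad 4 to reach multiple of 8; total 24 bytes, alignment 8
format at 0 (size 1, align 1) → ends 1
pitch at 1 (size 1, align 1) → ends 2
layer at 2 (size 24, align 2) → ends 26
within Info: y at 16
2 + 16 = 18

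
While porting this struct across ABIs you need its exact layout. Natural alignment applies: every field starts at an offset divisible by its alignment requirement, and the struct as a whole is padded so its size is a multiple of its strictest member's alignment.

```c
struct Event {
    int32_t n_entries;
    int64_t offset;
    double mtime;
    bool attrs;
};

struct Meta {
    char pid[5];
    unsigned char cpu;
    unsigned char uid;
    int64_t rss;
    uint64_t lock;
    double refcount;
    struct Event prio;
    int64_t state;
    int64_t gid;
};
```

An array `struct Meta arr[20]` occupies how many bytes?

Event: 0..4  n_entries  (4B, 4-aligned); 4..8  -- padding (4B); 8..16  offset  (8B, 8-aligned); 16..24  mtime  (8B, 8-aligned); 24..25  attrs  (1B, 1-aligned); 25..32  -- tail padding (7B); sizeof = 32, alignof = 8
0..5  pid  (5B, 1-aligned)
5..6  cpu  (1B, 1-aligned)
6..7  uid  (1B, 1-aligned)
7..8  -- padding (1B)
8..16  rss  (8B, 8-aligned)
16..24  lock  (8B, 8-aligned)
24..32  refcount  (8B, 8-aligned)
32..64  prio  (32B, 8-aligned)
64..72  state  (8B, 8-aligned)
72..80  gid  (8B, 8-aligned)
sizeof = 80, alignof = 8
array of 20: 20 × 80 = 1600

1600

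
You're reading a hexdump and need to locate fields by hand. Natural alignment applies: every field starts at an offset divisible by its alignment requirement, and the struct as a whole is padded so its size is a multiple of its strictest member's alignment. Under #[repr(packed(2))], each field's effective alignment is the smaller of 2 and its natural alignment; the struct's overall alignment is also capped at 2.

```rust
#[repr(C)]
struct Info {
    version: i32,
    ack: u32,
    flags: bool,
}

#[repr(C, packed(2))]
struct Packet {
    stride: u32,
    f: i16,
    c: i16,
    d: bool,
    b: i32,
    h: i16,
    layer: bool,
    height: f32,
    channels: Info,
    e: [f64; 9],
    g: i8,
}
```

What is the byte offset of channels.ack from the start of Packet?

Info: version at 0 (size 4, align 4) → ends 4; ack at 4 (size 4, align 4) → ends 8; flags at 8 (size 1, align 1) → ends 9; tail pad 3 to reach multiple of 4; total 12 bytes, alignment 4
stride at 0 (size 4, align 2) → ends 4
f at 4 (size 2, align 2) → ends 6
c at 6 (size 2, align 2) → ends 8
d at 8 (size 1, align 1) → ends 9
pad 1 to align 2 for b
b at 10 (size 4, align 2) → ends 14
h at 14 (size 2, align 2) → ends 16
layer at 16 (size 1, align 1) → ends 17
pad 1 to align 2 for height
height at 18 (size 4, align 2) → ends 22
channels at 22 (size 12, align 2) → ends 34
within Info: ack at 4
22 + 4 = 26

26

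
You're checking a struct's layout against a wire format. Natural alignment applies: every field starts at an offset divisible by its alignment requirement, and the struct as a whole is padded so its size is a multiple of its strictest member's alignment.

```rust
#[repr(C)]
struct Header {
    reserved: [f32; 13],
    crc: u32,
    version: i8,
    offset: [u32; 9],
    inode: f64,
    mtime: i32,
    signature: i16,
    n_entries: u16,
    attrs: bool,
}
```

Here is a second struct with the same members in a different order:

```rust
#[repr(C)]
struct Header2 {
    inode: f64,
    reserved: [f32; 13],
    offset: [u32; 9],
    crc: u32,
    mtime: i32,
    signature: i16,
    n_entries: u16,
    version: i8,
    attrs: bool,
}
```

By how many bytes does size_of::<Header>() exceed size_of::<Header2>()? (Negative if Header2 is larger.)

@0: reserved [52B, align 4] → 52
@52: crc [4B, align 4] → 56
@56: version [1B, align 1] → 57
+3 pad (align 4)
@60: offset [36B, align 4] → 96
@96: inode [8B, align 8] → 104
@104: mtime [4B, align 4] → 108
@108: signature [2B, align 2] → 110
@110: n_entries [2B, align 2] → 112
@112: attrs [1B, align 1] → 113
+7 tail pad (align 8)
size 120, align 8
— Header2 —
@0: inode [8B, align 8] → 8
@8: reserved [52B, align 4] → 60
@60: offset [36B, align 4] → 96
@96: crc [4B, align 4] → 100
@100: mtime [4B, align 4] → 104
@104: signature [2B, align 2] → 106
@106: n_entries [2B, align 2] → 108
@108: version [1B, align 1] → 109
@109: attrs [1B, align 1] → 110
+2 tail pad (align 8)
size 112, align 8
120 − 112 = 8

8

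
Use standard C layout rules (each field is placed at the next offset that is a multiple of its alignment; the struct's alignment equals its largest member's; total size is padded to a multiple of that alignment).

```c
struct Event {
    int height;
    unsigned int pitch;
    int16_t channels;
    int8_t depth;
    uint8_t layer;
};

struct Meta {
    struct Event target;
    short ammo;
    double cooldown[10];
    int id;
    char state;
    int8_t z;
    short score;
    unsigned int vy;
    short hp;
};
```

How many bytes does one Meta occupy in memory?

Event: 0..4  height  (4B, 4-aligned); 4..8  pitch  (4B, 4-aligned); 8..10  channels  (2B, 2-aligned); 10..11  depth  (1B, 1-aligned); 11..12  layer  (1B, 1-aligned); sizeof = 12, alignof = 4
0..12  target  (12B, 4-aligned)
12..14  ammo  (2B, 2-aligned)
14..16  -- padding (2B)
16..96  cooldown  (80B, 8-aligned)
96..100  id  (4B, 4-aligned)
100..101  state  (1B, 1-aligned)
101..102  z  (1B, 1-aligned)
102..104  score  (2B, 2-aligned)
104..108  vy  (4B, 4-aligned)
108..110  hp  (2B, 2-aligned)
110..112  -- tail padding (2B)
sizeof = 112, alignof = 8

112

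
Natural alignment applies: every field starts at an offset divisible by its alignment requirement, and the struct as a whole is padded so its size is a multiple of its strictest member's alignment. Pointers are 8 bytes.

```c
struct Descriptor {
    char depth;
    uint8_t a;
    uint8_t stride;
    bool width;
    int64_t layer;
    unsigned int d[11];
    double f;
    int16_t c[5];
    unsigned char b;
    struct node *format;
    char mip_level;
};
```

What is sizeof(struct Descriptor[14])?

1456

@0: depth [1B, align 1] → 1
@1: a [1B, align 1] → 2
@2: stride [1B, align 1] → 3
@3: width [1B, align 1] → 4
+4 pad (align 8)
@8: layer [8B, align 8] → 16
@16: d [44B, align 4] → 60
+4 pad (align 8)
@64: f [8B, align 8] → 72
@72: c [10B, align 2] → 82
@82: b [1B, align 1] → 83
+5 pad (align 8)
@88: format [8B, align 8] → 96
@96: mip_level [1B, align 1] → 97
+7 tail pad (align 8)
size 104, align 8
array of 14: 14 × 104 = 1456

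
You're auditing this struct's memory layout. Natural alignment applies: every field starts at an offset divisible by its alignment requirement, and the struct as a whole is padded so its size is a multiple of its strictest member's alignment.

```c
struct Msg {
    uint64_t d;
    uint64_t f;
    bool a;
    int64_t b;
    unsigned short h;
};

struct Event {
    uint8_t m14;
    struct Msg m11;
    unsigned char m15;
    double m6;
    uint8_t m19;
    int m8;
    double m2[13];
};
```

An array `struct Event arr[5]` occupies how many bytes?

880

Msg: @0: d [8B, align 8] → 8; @8: f [8B, align 8] → 16; @16: a [1B, align 1] → 17; +7 pad (align 8); @24: b [8B, align 8] → 32; @32: h [2B, align 2] → 34; +6 tail pad (align 8); size 40, align 8
@0: m14 [1B, align 1] → 1
+7 pad (align 8)
@8: m11 [40B, align 8] → 48
@48: m15 [1B, align 1] → 49
+7 pad (align 8)
@56: m6 [8B, align 8] → 64
@64: m19 [1B, align 1] → 65
+3 pad (align 4)
@68: m8 [4B, align 4] → 72
@72: m2 [104B, align 8] → 176
size 176, align 8
array of 5: 5 × 176 = 880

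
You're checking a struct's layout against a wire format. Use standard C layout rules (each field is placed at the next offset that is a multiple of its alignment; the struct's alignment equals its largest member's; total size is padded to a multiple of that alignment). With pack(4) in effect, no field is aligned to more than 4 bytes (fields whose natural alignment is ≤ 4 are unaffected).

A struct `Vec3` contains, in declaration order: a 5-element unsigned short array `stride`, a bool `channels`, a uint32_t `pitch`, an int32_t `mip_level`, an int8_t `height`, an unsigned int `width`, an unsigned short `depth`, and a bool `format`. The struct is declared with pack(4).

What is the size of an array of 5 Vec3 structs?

stride at 0 (size 10, align 2) → ends 10
channels at 10 (size 1, align 1) → ends 11
pad 1 to align 4 for pitch
pitch at 12 (size 4, align 4) → ends 16
mip_level at 16 (size 4, align 4) → ends 20
height at 20 (size 1, align 1) → ends 21
pad 3 to align 4 for width
width at 24 (size 4, align 4) → ends 28
depth at 28 (size 2, align 2) → ends 30
format at 30 (size 1, align 1) → ends 31
tail pad 1 to reach multiple of 4
total 32 bytes, alignment 4
array of 5: 5 × 32 = 160

160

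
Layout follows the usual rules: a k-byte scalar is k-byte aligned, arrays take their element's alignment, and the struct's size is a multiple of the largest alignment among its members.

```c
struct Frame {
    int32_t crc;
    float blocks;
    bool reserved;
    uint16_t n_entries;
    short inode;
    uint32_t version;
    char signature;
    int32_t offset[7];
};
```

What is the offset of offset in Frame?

0..4  crc  (4B, 4-aligned)
4..8  blocks  (4B, 4-aligned)
8..9  reserved  (1B, 1-aligned)
9..10  -- padding (1B)
10..12  n_entries  (2B, 2-aligned)
12..14  inode  (2B, 2-aligned)
14..16  -- padding (2B)
16..20  version  (4B, 4-aligned)
20..21  signature  (1B, 1-aligned)
21..24  -- padding (3B)
24..52  offset  (28B, 4-aligned)

24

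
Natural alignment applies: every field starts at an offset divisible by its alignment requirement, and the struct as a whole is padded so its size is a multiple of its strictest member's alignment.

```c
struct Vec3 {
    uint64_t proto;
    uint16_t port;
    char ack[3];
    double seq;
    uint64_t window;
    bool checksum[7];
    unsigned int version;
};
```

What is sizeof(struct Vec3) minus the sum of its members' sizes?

proto at 0 (size 8, align 8) → ends 8
port at 8 (size 2, align 2) → ends 10
ack at 10 (size 3, align 1) → ends 13
pad 3 to align 8 for seq
seq at 16 (size 8, align 8) → ends 24
window at 24 (size 8, align 8) → ends 32
checksum at 32 (size 7, align 1) → ends 39
pad 1 to align 4 for version
version at 40 (size 4, align 4) → ends 44
tail pad 4 to reach multiple of 8
total 48 bytes, alignment 8
data bytes 40, size 48 → padding 8

8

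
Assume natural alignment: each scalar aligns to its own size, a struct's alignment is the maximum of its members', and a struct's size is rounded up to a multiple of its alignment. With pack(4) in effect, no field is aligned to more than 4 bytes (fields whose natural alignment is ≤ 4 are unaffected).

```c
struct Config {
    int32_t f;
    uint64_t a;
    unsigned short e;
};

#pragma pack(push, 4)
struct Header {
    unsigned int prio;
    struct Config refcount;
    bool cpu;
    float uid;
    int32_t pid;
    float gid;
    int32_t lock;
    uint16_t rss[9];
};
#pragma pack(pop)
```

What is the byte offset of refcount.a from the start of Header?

Config: 0..4  f  (4B, 4-aligned); 4..8  -- padding (4B); 8..16  a  (8B, 8-aligned); 16..18  e  (2B, 2-aligned); 18..24  -- tail padding (6B); sizeof = 24, alignof = 8
0..4  prio  (4B, 4-aligned)
4..28  refcount  (24B, 4-aligned)
within Config: a at 8
4 + 8 = 12

12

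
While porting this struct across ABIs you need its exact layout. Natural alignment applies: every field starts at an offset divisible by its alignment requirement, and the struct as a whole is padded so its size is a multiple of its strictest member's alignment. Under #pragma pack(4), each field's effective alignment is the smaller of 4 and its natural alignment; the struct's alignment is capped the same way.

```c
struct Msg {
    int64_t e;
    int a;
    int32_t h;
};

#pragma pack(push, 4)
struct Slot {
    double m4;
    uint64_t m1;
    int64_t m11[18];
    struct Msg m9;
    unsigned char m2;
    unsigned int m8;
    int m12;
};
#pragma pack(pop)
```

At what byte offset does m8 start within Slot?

Msg: @0: e [8B, align 8] → 8; @8: a [4B, align 4] → 12; @12: h [4B, align 4] → 16; size 16, align 8
@0: m4 [8B, align 4] → 8
@8: m1 [8B, align 4] → 16
@16: m11 [144B, align 4] → 160
@160: m9 [16B, align 4] → 176
@176: m2 [1B, align 1] → 177
+3 pad (align 4)
@180: m8 [4B, align 4] → 184

180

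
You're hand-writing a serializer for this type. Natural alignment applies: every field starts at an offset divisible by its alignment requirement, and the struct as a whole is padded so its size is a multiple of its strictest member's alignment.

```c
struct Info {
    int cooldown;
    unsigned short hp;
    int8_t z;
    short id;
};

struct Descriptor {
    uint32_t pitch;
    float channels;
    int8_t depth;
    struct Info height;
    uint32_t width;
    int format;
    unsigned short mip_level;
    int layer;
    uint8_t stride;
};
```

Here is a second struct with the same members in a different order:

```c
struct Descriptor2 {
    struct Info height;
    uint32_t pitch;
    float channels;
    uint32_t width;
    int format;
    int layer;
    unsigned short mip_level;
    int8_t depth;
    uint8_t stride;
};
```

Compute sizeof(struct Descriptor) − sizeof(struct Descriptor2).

Info: cooldown at 0 (size 4, align 4) → ends 4; hp at 4 (size 2, align 2) → ends 6; z at 6 (size 1, align 1) → ends 7; pad 1 to align 2 for id; id at 8 (size 2, align 2) → ends 10; tail pad 2 to reach multiple of 4; total 12 bytes, alignment 4
pitch at 0 (size 4, align 4) → ends 4
channels at 4 (size 4, align 4) → ends 8
depth at 8 (size 1, align 1) → ends 9
pad 3 to align 4 for height
height at 12 (size 12, align 4) → ends 24
width at 24 (size 4, align 4) → ends 28
format at 28 (size 4, align 4) → ends 32
mip_level at 32 (size 2, align 2) → ends 34
pad 2 to align 4 for layer
layer at 36 (size 4, align 4) → ends 40
stride at 40 (size 1, align 1) → ends 41
tail pad 3 to reach multiple of 4
total 44 bytes, alignment 4
— Descriptor2 —
height at 0 (size 12, align 4) → ends 12
pitch at 12 (size 4, align 4) → ends 16
channels at 16 (size 4, align 4) → ends 20
width at 20 (size 4, align 4) → ends 24
format at 24 (size 4, align 4) → ends 28
layer at 28 (size 4, align 4) → ends 32
mip_level at 32 (size 2, align 2) → ends 34
depth at 34 (size 1, align 1) → ends 35
stride at 35 (size 1, align 1) → ends 36
total 36 bytes, alignment 4
44 − 36 = 8

8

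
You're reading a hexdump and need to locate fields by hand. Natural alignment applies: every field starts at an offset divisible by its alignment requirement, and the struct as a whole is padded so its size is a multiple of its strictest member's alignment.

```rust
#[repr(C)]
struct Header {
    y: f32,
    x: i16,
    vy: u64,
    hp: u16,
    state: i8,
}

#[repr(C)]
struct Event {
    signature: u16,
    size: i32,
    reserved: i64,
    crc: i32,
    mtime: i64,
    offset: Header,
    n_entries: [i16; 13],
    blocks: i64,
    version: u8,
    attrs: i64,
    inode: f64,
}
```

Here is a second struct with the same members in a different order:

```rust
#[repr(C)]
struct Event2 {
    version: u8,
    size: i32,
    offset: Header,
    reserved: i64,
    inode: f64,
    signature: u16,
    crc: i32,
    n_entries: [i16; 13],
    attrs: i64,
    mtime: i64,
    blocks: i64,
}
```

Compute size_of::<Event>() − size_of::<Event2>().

8

Header: 0..4  y  (4B, 4-aligned); 4..6  x  (2B, 2-aligned); 6..8  -- padding (2B); 8..16  vy  (8B, 8-aligned); 16..18  hp  (2B, 2-aligned); 18..19  state  (1B, 1-aligned); 19..24  -- tail padding (5B); sizeof = 24, alignof = 8
0..2  signature  (2B, 2-aligned)
2..4  -- padding (2B)
4..8  size  (4B, 4-aligned)
8..16  reserved  (8B, 8-aligned)
16..20  crc  (4B, 4-aligned)
20..24  -- padding (4B)
24..32  mtime  (8B, 8-aligned)
32..56  offset  (24B, 8-aligned)
56..82  n_entries  (26B, 2-aligned)
82..88  -- padding (6B)
88..96  blocks  (8B, 8-aligned)
96..97  version  (1B, 1-aligned)
97..104  -- padding (7B)
104..112  attrs  (8B, 8-aligned)
112..120  inode  (8B, 8-aligned)
sizeof = 120, alignof = 8
— Event2 —
0..1  version  (1B, 1-aligned)
1..4  -- padding (3B)
4..8  size  (4B, 4-aligned)
8..32  offset  (24B, 8-aligned)
32..40  reserved  (8B, 8-aligned)
40..48  inode  (8B, 8-aligned)
48..50  signature  (2B, 2-aligned)
50..52  -- padding (2B)
52..56  crc  (4B, 4-aligned)
56..82  n_entries  (26B, 2-aligned)
82..88  -- padding (6B)
88..96  attrs  (8B, 8-aligned)
96..104  mtime  (8B, 8-aligned)
104..112  blocks  (8B, 8-aligned)
sizeof = 112, alignof = 8
120 − 112 = 8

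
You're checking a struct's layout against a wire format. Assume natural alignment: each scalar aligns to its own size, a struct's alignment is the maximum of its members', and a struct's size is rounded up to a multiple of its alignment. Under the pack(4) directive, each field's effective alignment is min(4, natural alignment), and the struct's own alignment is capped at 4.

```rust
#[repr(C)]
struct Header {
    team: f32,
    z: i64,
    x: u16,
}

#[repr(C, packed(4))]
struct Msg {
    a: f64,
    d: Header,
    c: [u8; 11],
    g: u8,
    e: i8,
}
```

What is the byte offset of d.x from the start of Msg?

24

Header: 0..4  team  (4B, 4-aligned); 4..8  -- padding (4B); 8..16  z  (8B, 8-aligned); 16..18  x  (2B, 2-aligned); 18..24  -- tail padding (6B); sizeof = 24, alignof = 8
0..8  a  (8B, 4-aligned)
8..32  d  (24B, 4-aligned)
within Header: x at 16
8 + 16 = 24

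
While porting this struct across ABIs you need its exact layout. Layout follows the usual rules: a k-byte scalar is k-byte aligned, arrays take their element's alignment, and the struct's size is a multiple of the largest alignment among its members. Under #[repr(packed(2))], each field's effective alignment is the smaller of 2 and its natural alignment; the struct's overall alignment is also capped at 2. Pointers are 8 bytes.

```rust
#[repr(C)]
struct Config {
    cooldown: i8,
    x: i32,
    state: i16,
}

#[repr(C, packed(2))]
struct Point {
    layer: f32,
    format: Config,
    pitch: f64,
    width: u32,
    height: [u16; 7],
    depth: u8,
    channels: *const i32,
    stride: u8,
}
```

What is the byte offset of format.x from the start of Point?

Config: @0: cooldown [1B, align 1] → 1; +3 pad (align 4); @4: x [4B, align 4] → 8; @8: state [2B, align 2] → 10; +2 tail pad (align 4); size 12, align 4
@0: layer [4B, align 2] → 4
@4: format [12B, align 2] → 16
within Config: x at 4
4 + 4 = 8

8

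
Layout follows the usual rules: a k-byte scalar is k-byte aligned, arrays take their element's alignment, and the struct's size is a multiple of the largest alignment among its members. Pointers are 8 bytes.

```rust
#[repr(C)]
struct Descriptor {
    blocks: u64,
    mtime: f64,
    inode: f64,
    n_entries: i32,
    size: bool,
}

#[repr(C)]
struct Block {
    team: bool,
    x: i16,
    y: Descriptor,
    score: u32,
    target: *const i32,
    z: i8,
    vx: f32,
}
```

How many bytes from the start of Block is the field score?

Descriptor: blocks at 0 (size 8, align 8) → ends 8; mtime at 8 (size 8, align 8) → ends 16; inode at 16 (size 8, align 8) → ends 24; n_entries at 24 (size 4, align 4) → ends 28; size at 28 (size 1, align 1) → ends 29; tail pad 3 to reach multiple of 8; total 32 bytes, alignment 8
team at 0 (size 1, align 1) → ends 1
pad 1 to align 2 for x
x at 2 (size 2, align 2) → ends 4
pad 4 to align 8 for y
y at 8 (size 32, align 8) → ends 40
score at 40 (size 4, align 4) → ends 44

40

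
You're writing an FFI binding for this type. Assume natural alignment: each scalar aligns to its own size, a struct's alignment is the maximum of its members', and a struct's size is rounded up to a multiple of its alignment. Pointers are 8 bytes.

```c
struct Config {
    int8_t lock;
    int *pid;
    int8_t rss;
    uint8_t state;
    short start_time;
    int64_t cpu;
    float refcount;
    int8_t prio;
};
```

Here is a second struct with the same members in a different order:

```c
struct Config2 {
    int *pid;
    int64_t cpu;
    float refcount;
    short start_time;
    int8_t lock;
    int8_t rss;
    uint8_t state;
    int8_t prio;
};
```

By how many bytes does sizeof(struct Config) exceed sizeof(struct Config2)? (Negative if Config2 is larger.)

lock at 0 (size 1, align 1) → ends 1
pad 7 to align 8 for pid
pid at 8 (size 8, align 8) → ends 16
rss at 16 (size 1, align 1) → ends 17
state at 17 (size 1, align 1) → ends 18
start_time at 18 (size 2, align 2) → ends 20
pad 4 to align 8 for cpu
cpu at 24 (size 8, align 8) → ends 32
refcount at 32 (size 4, align 4) → ends 36
prio at 36 (size 1, align 1) → ends 37
tail pad 3 to reach multiple of 8
total 40 bytes, alignment 8
— Config2 —
pid at 0 (size 8, align 8) → ends 8
cpu at 8 (size 8, align 8) → ends 16
refcount at 16 (size 4, align 4) → ends 20
start_time at 20 (size 2, align 2) → ends 22
lock at 22 (size 1, align 1) → ends 23
rss at 23 (size 1, align 1) → ends 24
state at 24 (size 1, align 1) → ends 25
prio at 25 (size 1, align 1) → ends 26
tail pad 6 to reach multiple of 8
total 32 bytes, alignment 8
40 − 32 = 8

8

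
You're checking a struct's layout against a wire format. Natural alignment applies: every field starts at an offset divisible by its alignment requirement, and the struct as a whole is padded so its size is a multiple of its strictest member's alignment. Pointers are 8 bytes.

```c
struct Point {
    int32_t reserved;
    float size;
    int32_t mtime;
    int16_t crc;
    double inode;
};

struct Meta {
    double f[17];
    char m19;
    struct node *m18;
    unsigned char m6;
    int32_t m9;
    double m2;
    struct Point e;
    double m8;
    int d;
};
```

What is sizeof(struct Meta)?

208 bytes

Point: 0..4  reserved  (4B, 4-aligned); 4..8  size  (4B, 4-aligned); 8..12  mtime  (4B, 4-aligned); 12..14  crc  (2B, 2-aligned); 14..16  -- padding (2B); 16..24  inode  (8B, 8-aligned); sizeof = 24, alignof = 8
0..136  f  (136B, 8-aligned)
136..137  m19  (1B, 1-aligned)
137..144  -- padding (7B)
144..152  m18  (8B, 8-aligned)
152..153  m6  (1B, 1-aligned)
153..156  -- padding (3B)
156..160  m9  (4B, 4-aligned)
160..168  m2  (8B, 8-aligned)
168..192  e  (24B, 8-aligned)
192..200  m8  (8B, 8-aligned)
200..204  d  (4B, 4-aligned)
204..208  -- tail padding (4B)
sizeof = 208, alignof = 8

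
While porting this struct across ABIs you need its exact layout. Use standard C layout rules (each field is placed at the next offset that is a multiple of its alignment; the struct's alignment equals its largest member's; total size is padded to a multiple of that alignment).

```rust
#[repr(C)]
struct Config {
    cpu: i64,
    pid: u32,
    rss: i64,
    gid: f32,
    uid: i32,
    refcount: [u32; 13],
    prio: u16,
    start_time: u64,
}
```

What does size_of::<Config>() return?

96 bytes

cpu at 0 (size 8, align 8) → ends 8
pid at 8 (size 4, align 4) → ends 12
pad 4 to align 8 for rss
rss at 16 (size 8, align 8) → ends 24
gid at 24 (size 4, align 4) → ends 28
uid at 28 (size 4, align 4) → ends 32
refcount at 32 (size 52, align 4) → ends 84
prio at 84 (size 2, align 2) → ends 86
pad 2 to align 8 for start_time
start_time at 88 (size 8, align 8) → ends 96
total 96 bytes, alignment 8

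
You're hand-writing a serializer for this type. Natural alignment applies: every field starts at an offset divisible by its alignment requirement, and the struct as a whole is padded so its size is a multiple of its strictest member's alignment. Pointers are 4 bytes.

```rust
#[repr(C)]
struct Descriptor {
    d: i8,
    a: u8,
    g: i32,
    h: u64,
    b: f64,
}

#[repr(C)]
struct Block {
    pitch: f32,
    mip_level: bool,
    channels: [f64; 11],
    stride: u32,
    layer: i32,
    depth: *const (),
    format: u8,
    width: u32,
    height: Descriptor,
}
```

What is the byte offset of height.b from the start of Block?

Descriptor: @0: d [1B, align 1] → 1; @1: a [1B, align 1] → 2; +2 pad (align 4); @4: g [4B, align 4] → 8; @8: h [8B, align 8] → 16; @16: b [8B, align 8] → 24; size 24, align 8
@0: pitch [4B, align 4] → 4
@4: mip_level [1B, align 1] → 5
+3 pad (align 8)
@8: channels [88B, align 8] → 96
@96: stride [4B, align 4] → 100
@100: layer [4B, align 4] → 104
@104: depth [4B, align 4] → 108
@108: format [1B, align 1] → 109
+3 pad (align 4)
@112: width [4B, align 4] → 116
+4 pad (align 8)
@120: height [24B, align 8] → 144
within Descriptor: b at 16
120 + 16 = 136

136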